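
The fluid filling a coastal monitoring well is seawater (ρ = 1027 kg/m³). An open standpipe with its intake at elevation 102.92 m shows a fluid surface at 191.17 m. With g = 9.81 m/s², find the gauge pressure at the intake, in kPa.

Pressure head ψ = h − z = 191.17 − 102.92 = 88.25 m.
P = ρgψ = 1027 × 9.81 × 88.25 = 889107 Pa ≈ 889 kPa.

P ≈ 889 kPa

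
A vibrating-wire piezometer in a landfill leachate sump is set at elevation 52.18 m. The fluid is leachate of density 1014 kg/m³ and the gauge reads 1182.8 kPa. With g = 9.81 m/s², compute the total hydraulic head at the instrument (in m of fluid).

h ≈ 171.09 m

ψ = P/(ρg) = 1182.8×1000 / (1014 × 9.81) = 118.91 m.
h = z + ψ = 52.18 + 118.91 = 171.09 m.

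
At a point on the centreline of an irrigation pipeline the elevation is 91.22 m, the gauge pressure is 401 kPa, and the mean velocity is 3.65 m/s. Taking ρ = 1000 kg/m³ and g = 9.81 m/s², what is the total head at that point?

Pressure head ψ = P/(ρg) = 401×1000 / (1000 × 9.81) = 40.88 m.
Velocity head = v²/(2g) = 3.65² / (2 × 9.81) = 0.679 m.
h = z + ψ + v²/(2g) = 91.22 + 40.88 + 0.679 = 132.78 m.

h ≈ 132.78 m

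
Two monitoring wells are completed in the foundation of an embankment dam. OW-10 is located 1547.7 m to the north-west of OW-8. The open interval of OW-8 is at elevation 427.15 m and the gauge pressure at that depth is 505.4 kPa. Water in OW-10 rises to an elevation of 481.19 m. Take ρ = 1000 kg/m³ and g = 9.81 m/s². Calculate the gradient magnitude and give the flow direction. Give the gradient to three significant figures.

i ≈ 0.00163; groundwater flows toward the south-east

Pressure head at OW-8: ψ = P/(ρg) = 505.4×1000 / (1000 × 9.81) = 51.52 m.
Total head at OW-8: h = z + ψ = 427.15 + 51.52 = 478.67 m.
Total head at OW-10: h = 481.19 m (water level in the piezometer is the total head).
Head difference: h(OW-8) − h(OW-10) = 478.67 − 481.19 = -2.52 m.
Hydraulic gradient: i = |Δh| / L = 2.52 / 1547.7 = 0.00163.
Flow is from higher to lower head: from OW-10 toward OW-8, i.e. toward the south-east.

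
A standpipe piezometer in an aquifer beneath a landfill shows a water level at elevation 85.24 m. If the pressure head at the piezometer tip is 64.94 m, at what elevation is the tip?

z = h − ψ = 85.24 − 64.94 = 20.30 m.

z ≈ 20.30 m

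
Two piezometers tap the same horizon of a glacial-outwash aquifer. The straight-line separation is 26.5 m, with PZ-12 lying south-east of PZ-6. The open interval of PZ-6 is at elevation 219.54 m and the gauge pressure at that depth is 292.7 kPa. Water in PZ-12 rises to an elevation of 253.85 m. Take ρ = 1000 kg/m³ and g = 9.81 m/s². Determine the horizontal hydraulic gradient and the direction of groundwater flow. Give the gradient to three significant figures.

Pressure head at PZ-6: ψ = P/(ρg) = 292.7×1000 / (1000 × 9.81) = 29.84 m.
Total head at PZ-6: h = z + ψ = 219.54 + 29.84 = 249.38 m.
Total head at PZ-12: h = 253.85 m (water level in the piezometer is the total head).
Head difference: h(PZ-6) − h(PZ-12) = 249.38 − 253.85 = -4.47 m.
Hydraulic gradient: i = |Δh| / L = 4.47 / 26.5 = 0.169.
Flow is from higher to lower head: from PZ-12 toward PZ-6, i.e. toward the north-west.

i ≈ 0.169; groundwater flows toward the north-west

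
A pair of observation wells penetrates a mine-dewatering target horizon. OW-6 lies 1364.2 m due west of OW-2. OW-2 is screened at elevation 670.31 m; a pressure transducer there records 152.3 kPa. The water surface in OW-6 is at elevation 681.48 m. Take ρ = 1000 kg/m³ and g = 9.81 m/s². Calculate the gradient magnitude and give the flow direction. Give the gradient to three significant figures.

Pressure head at OW-2: ψ = P/(ρg) = 152.3×1000 / (1000 × 9.81) = 15.52 m.
Total head at OW-2: h = z + ψ = 670.31 + 15.52 = 685.83 m.
Total head at OW-6: h = 681.48 m (water level in the piezometer is the total head).
Head difference: h(OW-2) − h(OW-6) = 685.83 − 681.48 = 4.35 m.
Hydraulic gradient: i = |Δh| / L = 4.35 / 1364.2 = 0.00319.
Flow is from higher to lower head: from OW-2 toward OW-6, i.e. toward the west.

i ≈ 0.00319; groundwater flows toward the west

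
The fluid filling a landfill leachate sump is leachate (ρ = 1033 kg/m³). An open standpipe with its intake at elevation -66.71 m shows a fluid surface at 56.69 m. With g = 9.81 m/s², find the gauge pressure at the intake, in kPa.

Pressure head ψ = h − z = 56.69 − (-66.71) = 123.40 m.
P = ρgψ = 1033 × 9.81 × 123.40 = 1250502 Pa ≈ 1250 kPa.

P ≈ 1250 kPa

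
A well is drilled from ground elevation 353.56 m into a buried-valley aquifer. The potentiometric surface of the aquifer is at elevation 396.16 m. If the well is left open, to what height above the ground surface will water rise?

Water rises to the potentiometric surface, so the rise above ground = 396.16 − 353.56 = 42.60 m.

≈ 42.60 m above ground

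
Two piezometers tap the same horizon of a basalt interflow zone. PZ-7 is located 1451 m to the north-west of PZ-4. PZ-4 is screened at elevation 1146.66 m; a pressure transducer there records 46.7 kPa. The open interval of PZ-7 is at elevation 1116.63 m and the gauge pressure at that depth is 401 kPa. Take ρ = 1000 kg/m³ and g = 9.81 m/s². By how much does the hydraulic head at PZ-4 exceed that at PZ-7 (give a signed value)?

Δh ≈ -6.09 m

Pressure head at PZ-4: ψ = P/(ρg) = 46.7×1000 / (1000 × 9.81) = 4.76 m.
Total head at PZ-4: h = z + ψ = 1146.66 + 4.76 = 1151.42 m.
Pressure head at PZ-7: ψ = P/(ρg) = 401×1000 / (1000 × 9.81) = 40.88 m.
Total head at PZ-7: h = z + ψ = 1116.63 + 40.88 = 1157.51 m.
Head difference: h(PZ-4) − h(PZ-7) = 1151.42 − 1157.51 = -6.09 m.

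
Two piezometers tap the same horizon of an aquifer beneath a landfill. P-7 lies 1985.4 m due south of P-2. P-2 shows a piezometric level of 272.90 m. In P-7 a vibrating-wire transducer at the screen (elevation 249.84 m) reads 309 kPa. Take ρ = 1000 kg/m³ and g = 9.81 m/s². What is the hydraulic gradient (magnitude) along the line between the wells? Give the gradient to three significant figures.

i ≈ 0.00425

Total head at P-2: h = 272.90 m (water level in the piezometer is the total head).
Pressure head at P-7: ψ = P/(ρg) = 309×1000 / (1000 × 9.81) = 31.50 m.
Total head at P-7: h = z + ψ = 249.84 + 31.50 = 281.34 m.
Head difference: h(P-2) − h(P-7) = 272.90 − 281.34 = -8.44 m.
Hydraulic gradient: i = |Δh| / L = 8.44 / 1985.4 = 0.00425.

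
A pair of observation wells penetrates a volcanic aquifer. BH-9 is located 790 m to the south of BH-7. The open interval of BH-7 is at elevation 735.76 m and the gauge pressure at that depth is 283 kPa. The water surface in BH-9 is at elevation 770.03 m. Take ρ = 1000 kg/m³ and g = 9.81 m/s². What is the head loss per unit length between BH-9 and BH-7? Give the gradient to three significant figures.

Pressure head at BH-7: ψ = P/(ρg) = 283×1000 / (1000 × 9.81) = 28.85 m.
Total head at BH-7: h = z + ψ = 735.76 + 28.85 = 764.61 m.
Total head at BH-9: h = 770.03 m (water level in the piezometer is the total head).
Head difference: h(BH-7) − h(BH-9) = 764.61 − 770.03 = -5.42 m.
Hydraulic gradient: i = |Δh| / L = 5.42 / 790 = 0.00686.

i ≈ 0.00686 m/m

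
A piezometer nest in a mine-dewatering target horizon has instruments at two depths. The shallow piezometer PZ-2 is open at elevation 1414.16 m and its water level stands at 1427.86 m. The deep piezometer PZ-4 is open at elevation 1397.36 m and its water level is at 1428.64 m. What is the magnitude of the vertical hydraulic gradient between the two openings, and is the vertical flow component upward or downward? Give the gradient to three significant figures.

|i_v| ≈ 0.0464; vertical flow is upward

Total head at PZ-2: h = 1427.86 m (water level in the standpipe).
Total head at PZ-4: h = 1428.64 m.
Δh = h(PZ-2) − h(PZ-4) = 1427.86 − 1428.64 = -0.78 m.
Vertical separation Δz = 1414.16 − 1397.36 = 16.80 m.
|i_v| = |Δh| / Δz = 0.78 / 16.80 = 0.0464.
Head is higher in the deep piezometer, so vertical flow is upward (discharge condition).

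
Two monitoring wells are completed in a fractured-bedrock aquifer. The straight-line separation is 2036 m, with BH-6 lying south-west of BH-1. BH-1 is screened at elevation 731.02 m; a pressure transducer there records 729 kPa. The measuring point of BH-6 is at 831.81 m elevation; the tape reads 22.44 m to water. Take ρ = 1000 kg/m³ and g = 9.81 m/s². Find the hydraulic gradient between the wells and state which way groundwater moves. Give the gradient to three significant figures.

i ≈ 0.00198; groundwater flows toward the north-east

Pressure head at BH-1: ψ = P/(ρg) = 729×1000 / (1000 × 9.81) = 74.31 m.
Total head at BH-1: h = z + ψ = 731.02 + 74.31 = 805.33 m.
Total head at BH-6: h = 831.81 − 22.44 = 809.37 m.
Head difference: h(BH-1) − h(BH-6) = 805.33 − 809.37 = -4.04 m.
Hydraulic gradient: i = |Δh| / L = 4.04 / 2036 = 0.00198.
Flow is from higher to lower head: from BH-6 toward BH-1, i.e. toward the north-east.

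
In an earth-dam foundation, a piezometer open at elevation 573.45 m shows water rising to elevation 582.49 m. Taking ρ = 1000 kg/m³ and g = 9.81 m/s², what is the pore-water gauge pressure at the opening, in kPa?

P ≈ 88.7 kPa

Pressure head ψ = h − z = 582.49 − 573.45 = 9.04 m.
P = ρgψ = 1000 × 9.81 × 9.04 = 88682 Pa ≈ 88.7 kPa.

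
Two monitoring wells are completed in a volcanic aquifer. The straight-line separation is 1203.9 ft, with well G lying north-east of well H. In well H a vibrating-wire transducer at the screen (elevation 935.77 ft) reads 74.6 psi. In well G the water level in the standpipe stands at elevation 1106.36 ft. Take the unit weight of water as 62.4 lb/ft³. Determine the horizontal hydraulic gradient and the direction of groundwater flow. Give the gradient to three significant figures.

Pressure head at well H: ψ = 144·P/γ = 144 × 74.6 / 62.4 = 172.15 ft.
Total head at well H: h = z + ψ = 935.77 + 172.15 = 1107.92 ft.
Total head at well G: h = 1106.36 ft (water level in the piezometer is the total head).
Head difference: h(well H) − h(well G) = 1107.92 − 1106.36 = 1.56 ft.
Hydraulic gradient: i = |Δh| / L = 1.56 / 1203.9 = 0.00130.
Flow is from higher to lower head: from well H toward well G, i.e. toward the north-east.

i ≈ 0.00130; groundwater flows toward the north-east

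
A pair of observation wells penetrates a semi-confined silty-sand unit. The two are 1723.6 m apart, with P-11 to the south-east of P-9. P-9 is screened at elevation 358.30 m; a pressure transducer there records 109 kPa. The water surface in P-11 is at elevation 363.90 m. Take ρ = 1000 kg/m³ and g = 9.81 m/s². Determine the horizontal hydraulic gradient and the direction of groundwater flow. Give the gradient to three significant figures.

Pressure head at P-9: ψ = P/(ρg) = 109×1000 / (1000 × 9.81) = 11.11 m.
Total head at P-9: h = z + ψ = 358.30 + 11.11 = 369.41 m.
Total head at P-11: h = 363.90 m (water level in the piezometer is the total head).
Head difference: h(P-9) − h(P-11) = 369.41 − 363.90 = 5.51 m.
Hydraulic gradient: i = |Δh| / L = 5.51 / 1723.6 = 0.00320.
Flow is from higher to lower head: from P-9 toward P-11, i.e. toward the south-east.

i ≈ 0.00320; groundwater flows toward the south-east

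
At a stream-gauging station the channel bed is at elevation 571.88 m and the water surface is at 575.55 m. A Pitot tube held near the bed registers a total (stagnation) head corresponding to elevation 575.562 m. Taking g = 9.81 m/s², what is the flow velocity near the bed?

Near the bed, under hydrostatic conditions, the piezometric head (z + ψ) equals the free-surface elevation, 575.55 m.
Velocity head = total − piezometric = 575.562 − 575.55 = 0.012 m.
v = √(2g·h_v) = √(2 × 9.81 × 0.012) = 0.485 m/s.

v ≈ 0.485 m/s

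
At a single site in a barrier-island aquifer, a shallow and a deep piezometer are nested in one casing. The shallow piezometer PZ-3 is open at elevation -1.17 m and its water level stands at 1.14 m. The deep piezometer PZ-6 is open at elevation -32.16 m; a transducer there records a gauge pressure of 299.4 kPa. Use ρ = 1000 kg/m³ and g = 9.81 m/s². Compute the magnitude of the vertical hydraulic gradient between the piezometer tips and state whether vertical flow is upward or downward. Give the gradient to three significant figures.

|i_v| ≈ 0.0897; vertical flow is downward

Total head at PZ-3: h = 1.14 m (water level in the standpipe).
Pressure head at PZ-6: ψ = P/(ρg) = 299.4×1000 / (1000 × 9.81) = 30.52 m.
Total head at PZ-6: h = z + ψ = -32.16 + 30.52 = -1.64 m.
Δh = h(PZ-3) − h(PZ-6) = 1.14 − (-1.64) = 2.78 m.
Vertical separation Δz = -1.17 − (-32.16) = 30.99 m.
|i_v| = |Δh| / Δz = 2.78 / 30.99 = 0.0897.
Head is higher in the shallow piezometer, so vertical flow is downward (recharge condition).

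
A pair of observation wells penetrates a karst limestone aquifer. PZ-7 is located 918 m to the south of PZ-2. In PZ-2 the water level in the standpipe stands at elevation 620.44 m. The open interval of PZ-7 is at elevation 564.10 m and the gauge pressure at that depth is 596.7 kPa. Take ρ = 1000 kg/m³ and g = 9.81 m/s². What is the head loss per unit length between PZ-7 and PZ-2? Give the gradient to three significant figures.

i ≈ 0.00489 m/m

Total head at PZ-2: h = 620.44 m (water level in the piezometer is the total head).
Pressure head at PZ-7: ψ = P/(ρg) = 596.7×1000 / (1000 × 9.81) = 60.83 m.
Total head at PZ-7: h = z + ψ = 564.10 + 60.83 = 624.93 m.
Head difference: h(PZ-2) − h(PZ-7) = 620.44 − 624.93 = -4.49 m.
Hydraulic gradient: i = |Δh| / L = 4.49 / 918 = 0.00489.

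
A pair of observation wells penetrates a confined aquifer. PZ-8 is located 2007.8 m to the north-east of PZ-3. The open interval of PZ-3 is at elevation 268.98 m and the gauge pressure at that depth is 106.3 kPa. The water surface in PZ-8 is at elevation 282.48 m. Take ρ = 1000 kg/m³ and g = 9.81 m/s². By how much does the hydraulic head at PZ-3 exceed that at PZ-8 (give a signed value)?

Δh ≈ -2.66 m

Pressure head at PZ-3: ψ = P/(ρg) = 106.3×1000 / (1000 × 9.81) = 10.84 m.
Total head at PZ-3: h = z + ψ = 268.98 + 10.84 = 279.82 m.
Total head at PZ-8: h = 282.48 m (water level in the piezometer is the total head).
Head difference: h(PZ-3) − h(PZ-8) = 279.82 − 282.48 = -2.66 m.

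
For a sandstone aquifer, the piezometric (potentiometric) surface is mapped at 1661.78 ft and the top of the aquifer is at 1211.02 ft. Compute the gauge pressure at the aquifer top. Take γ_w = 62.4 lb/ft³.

P ≈ 195 psi

Pressure head at the aquifer top: ψ = h − z = 1661.78 − 1211.02 = 450.76 ft.
P = γψ/144 = 62.4 × 450.76 / 144 = 195 psi.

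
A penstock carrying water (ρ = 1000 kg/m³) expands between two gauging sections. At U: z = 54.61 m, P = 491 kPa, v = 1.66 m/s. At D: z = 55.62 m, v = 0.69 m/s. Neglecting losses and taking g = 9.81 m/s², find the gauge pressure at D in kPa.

P₂ ≈ 482 kPa

Pressure head at U: ψ₁ = P₁/(ρg) = 491×1000 / (1000 × 9.81) = 50.05 m.
Velocity heads: v₁²/2g = 1.66²/19.62 = 0.140 m; v₂²/2g = 0.69²/19.62 = 0.024 m.
Total head H = z₁ + ψ₁ + v₁²/2g = 54.61 + 50.05 + 0.140 = 104.80 m.
ψ₂ = H − z₂ − v₂²/2g = 104.80 − 55.62 − 0.024 = 49.16 m.
P₂ = ρgψ₂ = 1000 × 9.81 × 49.16 ≈ 482 kPa.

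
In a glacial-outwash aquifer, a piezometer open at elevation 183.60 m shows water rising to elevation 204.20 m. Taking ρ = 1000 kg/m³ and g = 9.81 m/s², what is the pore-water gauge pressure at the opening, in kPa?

Pressure head ψ = h − z = 204.20 − 183.60 = 20.60 m.
P = ρgψ = 1000 × 9.81 × 20.60 = 202086 Pa ≈ 202 kPa.

P ≈ 202 kPa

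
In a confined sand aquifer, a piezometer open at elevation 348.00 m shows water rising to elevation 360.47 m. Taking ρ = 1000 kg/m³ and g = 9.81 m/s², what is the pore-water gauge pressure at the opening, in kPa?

P ≈ 122 kPa

Pressure head ψ = h − z = 360.47 − 348.00 = 12.47 m.
P = ρgψ = 1000 × 9.81 × 12.47 = 122331 Pa ≈ 122 kPa.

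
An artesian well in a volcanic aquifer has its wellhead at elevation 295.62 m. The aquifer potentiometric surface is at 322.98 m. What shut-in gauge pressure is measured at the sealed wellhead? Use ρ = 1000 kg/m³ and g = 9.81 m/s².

Head above the cap: Δh = 322.98 − 295.62 = 27.36 m.
P = ρgΔh = 1000 × 9.81 × 27.36 = 268402 Pa ≈ 268 kPa.

P ≈ 268 kPa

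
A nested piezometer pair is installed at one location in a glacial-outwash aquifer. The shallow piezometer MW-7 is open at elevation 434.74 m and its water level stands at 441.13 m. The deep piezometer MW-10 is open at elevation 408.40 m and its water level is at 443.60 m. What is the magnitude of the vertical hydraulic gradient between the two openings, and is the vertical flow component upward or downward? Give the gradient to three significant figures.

Total head at MW-7: h = 441.13 m (water level in the standpipe).
Total head at MW-10: h = 443.60 m.
Δh = h(MW-7) − h(MW-10) = 441.13 − 443.60 = -2.47 m.
Vertical separation Δz = 434.74 − 408.40 = 26.34 m.
|i_v| = |Δh| / Δz = 2.47 / 26.34 = 0.0938.
Head is higher in the deep piezometer, so vertical flow is upward (discharge condition).

|i_v| ≈ 0.0938; vertical flow is upward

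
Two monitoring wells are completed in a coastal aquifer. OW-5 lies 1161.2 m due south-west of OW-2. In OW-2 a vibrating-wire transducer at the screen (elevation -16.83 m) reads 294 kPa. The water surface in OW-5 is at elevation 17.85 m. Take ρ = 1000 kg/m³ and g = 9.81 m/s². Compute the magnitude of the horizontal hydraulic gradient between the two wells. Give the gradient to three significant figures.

Pressure head at OW-2: ψ = P/(ρg) = 294×1000 / (1000 × 9.81) = 29.97 m.
Total head at OW-2: h = z + ψ = -16.83 + 29.97 = 13.14 m.
Total head at OW-5: h = 17.85 m (water level in the piezometer is the total head).
Head difference: h(OW-2) − h(OW-5) = 13.14 − 17.85 = -4.71 m.
Hydraulic gradient: i = |Δh| / L = 4.71 / 1161.2 = 0.00406.

i ≈ 0.00406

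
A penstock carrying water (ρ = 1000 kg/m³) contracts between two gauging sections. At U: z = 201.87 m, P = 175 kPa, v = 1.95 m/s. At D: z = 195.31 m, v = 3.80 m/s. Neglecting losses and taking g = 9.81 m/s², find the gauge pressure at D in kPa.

Pressure head at U: ψ₁ = P₁/(ρg) = 175×1000 / (1000 × 9.81) = 17.84 m.
Velocity heads: v₁²/2g = 1.95²/19.62 = 0.194 m; v₂²/2g = 3.80²/19.62 = 0.736 m.
Total head H = z₁ + ψ₁ + v₁²/2g = 201.87 + 17.84 + 0.194 = 219.90 m.
ψ₂ = H − z₂ − v₂²/2g = 219.90 − 195.31 − 0.736 = 23.85 m.
P₂ = ρgψ₂ = 1000 × 9.81 × 23.85 ≈ 234 kPa.

P₂ ≈ 234 kPa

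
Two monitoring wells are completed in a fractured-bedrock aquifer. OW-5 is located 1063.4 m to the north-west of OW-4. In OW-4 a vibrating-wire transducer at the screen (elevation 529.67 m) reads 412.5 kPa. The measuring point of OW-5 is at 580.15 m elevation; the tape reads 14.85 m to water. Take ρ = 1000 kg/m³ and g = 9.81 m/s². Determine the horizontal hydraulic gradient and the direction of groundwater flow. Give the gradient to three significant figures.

Pressure head at OW-4: ψ = P/(ρg) = 412.5×1000 / (1000 × 9.81) = 42.05 m.
Total head at OW-4: h = z + ψ = 529.67 + 42.05 = 571.72 m.
Total head at OW-5: h = 580.15 − 14.85 = 565.30 m.
Head difference: h(OW-4) − h(OW-5) = 571.72 − 565.30 = 6.42 m.
Hydraulic gradient: i = |Δh| / L = 6.42 / 1063.4 = 0.00604.
Flow is from higher to lower head: from OW-4 toward OW-5, i.e. toward the north-west.

i ≈ 0.00604; groundwater flows toward the north-west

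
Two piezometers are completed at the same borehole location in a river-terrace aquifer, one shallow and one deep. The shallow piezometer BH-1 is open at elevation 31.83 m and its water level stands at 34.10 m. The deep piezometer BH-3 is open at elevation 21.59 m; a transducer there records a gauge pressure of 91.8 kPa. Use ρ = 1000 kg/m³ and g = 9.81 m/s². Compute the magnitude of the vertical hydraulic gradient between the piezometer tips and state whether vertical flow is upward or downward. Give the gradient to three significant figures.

Total head at BH-1: h = 34.10 m (water level in the standpipe).
Pressure head at BH-3: ψ = P/(ρg) = 91.8×1000 / (1000 × 9.81) = 9.36 m.
Total head at BH-3: h = z + ψ = 21.59 + 9.36 = 30.95 m.
Δh = h(BH-1) − h(BH-3) = 34.10 − 30.95 = 3.15 m.
Vertical separation Δz = 31.83 − 21.59 = 10.24 m.
|i_v| = |Δh| / Δz = 3.15 / 10.24 = 0.308.
Head is higher in the shallow piezometer, so vertical flow is downward (recharge condition).

|i_v| ≈ 0.308; vertical flow is downward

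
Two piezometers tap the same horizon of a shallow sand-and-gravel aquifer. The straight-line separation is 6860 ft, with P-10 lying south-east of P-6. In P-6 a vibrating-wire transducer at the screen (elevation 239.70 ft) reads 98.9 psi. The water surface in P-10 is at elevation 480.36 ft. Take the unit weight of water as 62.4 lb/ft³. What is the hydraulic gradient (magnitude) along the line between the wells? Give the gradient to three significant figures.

i ≈ 0.00181

Pressure head at P-6: ψ = 144·P/γ = 144 × 98.9 / 62.4 = 228.23 ft.
Total head at P-6: h = z + ψ = 239.70 + 228.23 = 467.93 ft.
Total head at P-10: h = 480.36 ft (water level in the piezometer is the total head).
Head difference: h(P-6) − h(P-10) = 467.93 − 480.36 = -12.43 ft.
Hydraulic gradient: i = |Δh| / L = 12.43 / 6860 = 0.00181.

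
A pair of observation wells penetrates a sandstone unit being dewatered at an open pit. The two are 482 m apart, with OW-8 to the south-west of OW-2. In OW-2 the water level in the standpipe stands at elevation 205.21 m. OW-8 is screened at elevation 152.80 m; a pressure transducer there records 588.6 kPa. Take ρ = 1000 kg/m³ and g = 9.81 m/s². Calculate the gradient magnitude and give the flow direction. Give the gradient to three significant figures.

Total head at OW-2: h = 205.21 m (water level in the piezometer is the total head).
Pressure head at OW-8: ψ = P/(ρg) = 588.6×1000 / (1000 × 9.81) = 60.00 m.
Total head at OW-8: h = z + ψ = 152.80 + 60.00 = 212.80 m.
Head difference: h(OW-2) − h(OW-8) = 205.21 − 212.80 = -7.59 m.
Hydraulic gradient: i = |Δh| / L = 7.59 / 482 = 0.0157.
Flow is from higher to lower head: from OW-8 toward OW-2, i.e. toward the north-east.

i ≈ 0.0157; groundwater flows toward the north-east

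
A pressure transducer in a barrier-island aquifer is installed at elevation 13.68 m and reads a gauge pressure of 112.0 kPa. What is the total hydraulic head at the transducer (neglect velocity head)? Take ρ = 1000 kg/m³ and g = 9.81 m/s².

h ≈ 25.10 m

ψ = P/(ρg) = 112.0×1000 / (1000 × 9.81) = 11.42 m.
h = z + ψ = 13.68 + 11.42 = 25.10 m.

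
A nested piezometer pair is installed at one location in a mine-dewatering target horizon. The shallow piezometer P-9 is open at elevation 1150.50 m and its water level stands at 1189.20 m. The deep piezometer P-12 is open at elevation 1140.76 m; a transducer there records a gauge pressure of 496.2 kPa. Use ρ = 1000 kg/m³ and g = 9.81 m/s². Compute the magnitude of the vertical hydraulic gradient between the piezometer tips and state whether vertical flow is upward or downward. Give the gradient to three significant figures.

|i_v| ≈ 0.220; vertical flow is upward

Total head at P-9: h = 1189.20 m (water level in the standpipe).
Pressure head at P-12: ψ = P/(ρg) = 496.2×1000 / (1000 × 9.81) = 50.58 m.
Total head at P-12: h = z + ψ = 1140.76 + 50.58 = 1191.34 m.
Δh = h(P-9) − h(P-12) = 1189.20 − 1191.34 = -2.14 m.
Vertical separation Δz = 1150.50 − 1140.76 = 9.74 m.
|i_v| = |Δh| / Δz = 2.14 / 9.74 = 0.220.
Head is higher in the deep piezometer, so vertical flow is upward (discharge condition).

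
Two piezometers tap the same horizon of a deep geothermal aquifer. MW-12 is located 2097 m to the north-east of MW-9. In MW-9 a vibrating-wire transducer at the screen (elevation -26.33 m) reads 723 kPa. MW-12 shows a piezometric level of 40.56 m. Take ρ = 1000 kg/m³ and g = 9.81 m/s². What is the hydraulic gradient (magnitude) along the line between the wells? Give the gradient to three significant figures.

Pressure head at MW-9: ψ = P/(ρg) = 723×1000 / (1000 × 9.81) = 73.70 m.
Total head at MW-9: h = z + ψ = -26.33 + 73.70 = 47.37 m.
Total head at MW-12: h = 40.56 m (water level in the piezometer is the total head).
Head difference: h(MW-9) − h(MW-12) = 47.37 − 40.56 = 6.81 m.
Hydraulic gradient: i = |Δh| / L = 6.81 / 2097 = 0.00325.

i ≈ 0.00325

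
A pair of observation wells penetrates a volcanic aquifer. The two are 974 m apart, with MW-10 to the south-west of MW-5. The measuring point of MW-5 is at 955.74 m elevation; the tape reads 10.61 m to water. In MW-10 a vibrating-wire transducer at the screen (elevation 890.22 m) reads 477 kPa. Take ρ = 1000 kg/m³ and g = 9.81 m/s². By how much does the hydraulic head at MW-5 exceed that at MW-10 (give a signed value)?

Δh ≈ 6.29 m

Total head at MW-5: h = 955.74 − 10.61 = 945.13 m.
Pressure head at MW-10: ψ = P/(ρg) = 477×1000 / (1000 × 9.81) = 48.62 m.
Total head at MW-10: h = z + ψ = 890.22 + 48.62 = 938.84 m.
Head difference: h(MW-5) − h(MW-10) = 945.13 − 938.84 = 6.29 m.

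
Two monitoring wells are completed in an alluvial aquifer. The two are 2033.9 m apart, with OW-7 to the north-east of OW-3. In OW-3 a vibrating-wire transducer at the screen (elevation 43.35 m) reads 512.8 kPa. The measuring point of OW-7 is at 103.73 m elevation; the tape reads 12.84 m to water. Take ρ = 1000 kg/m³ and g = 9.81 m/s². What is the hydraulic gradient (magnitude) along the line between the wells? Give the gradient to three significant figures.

Pressure head at OW-3: ψ = P/(ρg) = 512.8×1000 / (1000 × 9.81) = 52.27 m.
Total head at OW-3: h = z + ψ = 43.35 + 52.27 = 95.62 m.
Total head at OW-7: h = 103.73 − 12.84 = 90.89 m.
Head difference: h(OW-3) − h(OW-7) = 95.62 − 90.89 = 4.73 m.
Hydraulic gradient: i = |Δh| / L = 4.73 / 2033.9 = 0.00233.

i ≈ 0.00233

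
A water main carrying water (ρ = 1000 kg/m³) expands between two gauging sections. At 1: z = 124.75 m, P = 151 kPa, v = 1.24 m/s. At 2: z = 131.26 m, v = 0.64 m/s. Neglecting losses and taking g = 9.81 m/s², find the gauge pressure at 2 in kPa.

Pressure head at 1: ψ₁ = P₁/(ρg) = 151×1000 / (1000 × 9.81) = 15.39 m.
Velocity heads: v₁²/2g = 1.24²/19.62 = 0.078 m; v₂²/2g = 0.64²/19.62 = 0.021 m.
Total head H = z₁ + ψ₁ + v₁²/2g = 124.75 + 15.39 + 0.078 = 140.22 m.
ψ₂ = H − z₂ − v₂²/2g = 140.22 − 131.26 − 0.021 = 8.94 m.
P₂ = ρgψ₂ = 1000 × 9.81 × 8.94 ≈ 87.7 kPa.

P₂ ≈ 87.7 kPa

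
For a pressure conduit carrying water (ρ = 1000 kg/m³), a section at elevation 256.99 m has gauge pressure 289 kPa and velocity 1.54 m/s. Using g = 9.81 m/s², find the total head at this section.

Pressure head ψ = P/(ρg) = 289×1000 / (1000 × 9.81) = 29.46 m.
Velocity head = v²/(2g) = 1.54² / (2 × 9.81) = 0.121 m.
h = z + ψ + v²/(2g) = 256.99 + 29.46 + 0.121 = 286.57 m.

h ≈ 286.57 m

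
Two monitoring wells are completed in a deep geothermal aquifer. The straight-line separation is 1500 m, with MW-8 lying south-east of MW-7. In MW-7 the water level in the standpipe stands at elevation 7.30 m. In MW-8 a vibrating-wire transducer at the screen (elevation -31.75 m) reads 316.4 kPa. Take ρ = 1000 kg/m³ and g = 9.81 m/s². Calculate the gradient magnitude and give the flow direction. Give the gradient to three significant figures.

Total head at MW-7: h = 7.30 m (water level in the piezometer is the total head).
Pressure head at MW-8: ψ = P/(ρg) = 316.4×1000 / (1000 × 9.81) = 32.25 m.
Total head at MW-8: h = z + ψ = -31.75 + 32.25 = 0.50 m.
Head difference: h(MW-7) − h(MW-8) = 7.30 − 0.50 = 6.80 m.
Hydraulic gradient: i = |Δh| / L = 6.80 / 1500 = 0.00453.
Flow is from higher to lower head: from MW-7 toward MW-8, i.e. toward the south-east.

i ≈ 0.00453; groundwater flows toward the south-east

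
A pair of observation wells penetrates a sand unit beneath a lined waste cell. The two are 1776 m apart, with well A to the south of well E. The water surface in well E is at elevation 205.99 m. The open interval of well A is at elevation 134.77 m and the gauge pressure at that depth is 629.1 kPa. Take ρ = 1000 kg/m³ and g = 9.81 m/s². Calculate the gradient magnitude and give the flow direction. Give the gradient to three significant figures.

Total head at well E: h = 205.99 m (water level in the piezometer is the total head).
Pressure head at well A: ψ = P/(ρg) = 629.1×1000 / (1000 × 9.81) = 64.13 m.
Total head at well A: h = z + ψ = 134.77 + 64.13 = 198.90 m.
Head difference: h(well E) − h(well A) = 205.99 − 198.90 = 7.09 m.
Hydraulic gradient: i = |Δh| / L = 7.09 / 1776 = 0.00399.
Flow is from higher to lower head: from well E toward well A, i.e. toward the south.

i ≈ 0.00399; groundwater flows toward the south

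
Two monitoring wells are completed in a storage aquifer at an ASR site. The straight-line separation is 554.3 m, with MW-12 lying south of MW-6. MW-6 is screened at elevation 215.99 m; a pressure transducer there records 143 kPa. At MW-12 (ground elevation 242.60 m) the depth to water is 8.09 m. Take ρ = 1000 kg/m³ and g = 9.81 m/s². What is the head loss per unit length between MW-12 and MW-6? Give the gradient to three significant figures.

i ≈ 0.00711 m/m

Pressure head at MW-6: ψ = P/(ρg) = 143×1000 / (1000 × 9.81) = 14.58 m.
Total head at MW-6: h = z + ψ = 215.99 + 14.58 = 230.57 m.
Total head at MW-12: h = 242.60 − 8.09 = 234.51 m.
Head difference: h(MW-6) − h(MW-12) = 230.57 − 234.51 = -3.94 m.
Hydraulic gradient: i = |Δh| / L = 3.94 / 554.3 = 0.00711.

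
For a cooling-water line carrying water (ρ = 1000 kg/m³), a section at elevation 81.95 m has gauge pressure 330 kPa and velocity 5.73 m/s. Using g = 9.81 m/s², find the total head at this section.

Pressure head ψ = P/(ρg) = 330×1000 / (1000 × 9.81) = 33.64 m.
Velocity head = v²/(2g) = 5.73² / (2 × 9.81) = 1.673 m.
h = z + ψ + v²/(2g) = 81.95 + 33.64 + 1.673 = 117.26 m.

h ≈ 117.26 m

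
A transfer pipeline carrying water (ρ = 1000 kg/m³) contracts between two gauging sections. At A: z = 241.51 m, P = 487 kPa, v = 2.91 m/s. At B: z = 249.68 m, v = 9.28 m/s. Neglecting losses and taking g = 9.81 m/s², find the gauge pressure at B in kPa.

Pressure head at A: ψ₁ = P₁/(ρg) = 487×1000 / (1000 × 9.81) = 49.64 m.
Velocity heads: v₁²/2g = 2.91²/19.62 = 0.432 m; v₂²/2g = 9.28²/19.62 = 4.389 m.
Total head H = z₁ + ψ₁ + v₁²/2g = 241.51 + 49.64 + 0.432 = 291.58 m.
ψ₂ = H − z₂ − v₂²/2g = 291.58 − 249.68 − 4.389 = 37.51 m.
P₂ = ρgψ₂ = 1000 × 9.81 × 37.51 ≈ 368 kPa.

P₂ ≈ 368 kPa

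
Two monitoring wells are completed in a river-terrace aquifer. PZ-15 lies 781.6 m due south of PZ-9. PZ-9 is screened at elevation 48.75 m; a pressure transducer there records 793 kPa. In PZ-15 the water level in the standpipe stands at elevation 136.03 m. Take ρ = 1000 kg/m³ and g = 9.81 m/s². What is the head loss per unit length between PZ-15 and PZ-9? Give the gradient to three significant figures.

Pressure head at PZ-9: ψ = P/(ρg) = 793×1000 / (1000 × 9.81) = 80.84 m.
Total head at PZ-9: h = z + ψ = 48.75 + 80.84 = 129.59 m.
Total head at PZ-15: h = 136.03 m (water level in the piezometer is the total head).
Head difference: h(PZ-9) − h(PZ-15) = 129.59 − 136.03 = -6.44 m.
Hydraulic gradient: i = |Δh| / L = 6.44 / 781.6 = 0.00824.

i ≈ 0.00824 m/m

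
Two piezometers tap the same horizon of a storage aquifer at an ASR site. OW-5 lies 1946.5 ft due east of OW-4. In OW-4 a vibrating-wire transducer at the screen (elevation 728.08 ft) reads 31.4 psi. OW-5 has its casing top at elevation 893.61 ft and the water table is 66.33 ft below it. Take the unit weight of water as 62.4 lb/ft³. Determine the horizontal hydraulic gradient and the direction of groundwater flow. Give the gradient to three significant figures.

Pressure head at OW-4: ψ = 144·P/γ = 144 × 31.4 / 62.4 = 72.46 ft.
Total head at OW-4: h = z + ψ = 728.08 + 72.46 = 800.54 ft.
Total head at OW-5: h = 893.61 − 66.33 = 827.28 ft.
Head difference: h(OW-4) − h(OW-5) = 800.54 − 827.28 = -26.74 ft.
Hydraulic gradient: i = |Δh| / L = 26.74 / 1946.5 = 0.0137.
Flow is from higher to lower head: from OW-5 toward OW-4, i.e. toward the west.

i ≈ 0.0137; groundwater flows toward the west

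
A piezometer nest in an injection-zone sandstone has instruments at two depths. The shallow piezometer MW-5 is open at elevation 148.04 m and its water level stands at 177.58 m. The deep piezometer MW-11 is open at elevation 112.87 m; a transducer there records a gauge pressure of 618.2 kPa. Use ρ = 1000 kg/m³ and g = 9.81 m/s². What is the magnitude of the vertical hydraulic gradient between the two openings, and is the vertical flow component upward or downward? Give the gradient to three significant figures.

Total head at MW-5: h = 177.58 m (water level in the standpipe).
Pressure head at MW-11: ψ = P/(ρg) = 618.2×1000 / (1000 × 9.81) = 63.02 m.
Total head at MW-11: h = z + ψ = 112.87 + 63.02 = 175.89 m.
Δh = h(MW-5) − h(MW-11) = 177.58 − 175.89 = 1.69 m.
Vertical separation Δz = 148.04 − 112.87 = 35.17 m.
|i_v| = |Δh| / Δz = 1.69 / 35.17 = 0.0481.
Head is higher in the shallow piezometer, so vertical flow is downward (recharge condition).

|i_v| ≈ 0.0481; vertical flow is downward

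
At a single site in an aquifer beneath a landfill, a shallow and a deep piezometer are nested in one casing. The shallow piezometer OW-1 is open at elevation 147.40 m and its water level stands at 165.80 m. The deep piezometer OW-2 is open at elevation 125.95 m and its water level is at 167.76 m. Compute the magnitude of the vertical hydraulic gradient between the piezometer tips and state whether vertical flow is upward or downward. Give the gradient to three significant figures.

Total head at OW-1: h = 165.80 m (water level in the standpipe).
Total head at OW-2: h = 167.76 m.
Δh = h(OW-1) − h(OW-2) = 165.80 − 167.76 = -1.96 m.
Vertical separation Δz = 147.40 − 125.95 = 21.45 m.
|i_v| = |Δh| / Δz = 1.96 / 21.45 = 0.0914.
Head is higher in the deep piezometer, so vertical flow is upward (discharge condition).

|i_v| ≈ 0.0914; vertical flow is upward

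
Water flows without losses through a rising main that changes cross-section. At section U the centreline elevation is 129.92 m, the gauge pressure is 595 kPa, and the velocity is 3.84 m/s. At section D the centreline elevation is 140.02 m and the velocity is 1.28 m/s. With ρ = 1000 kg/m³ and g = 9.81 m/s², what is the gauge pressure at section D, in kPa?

Pressure head at U: ψ₁ = P₁/(ρg) = 595×1000 / (1000 × 9.81) = 60.65 m.
Velocity heads: v₁²/2g = 3.84²/19.62 = 0.752 m; v₂²/2g = 1.28²/19.62 = 0.084 m.
Total head H = z₁ + ψ₁ + v₁²/2g = 129.92 + 60.65 + 0.752 = 191.32 m.
ψ₂ = H − z₂ − v₂²/2g = 191.32 − 140.02 − 0.084 = 51.22 m.
P₂ = ρgψ₂ = 1000 × 9.81 × 51.22 ≈ 502 kPa.

P₂ ≈ 502 kPa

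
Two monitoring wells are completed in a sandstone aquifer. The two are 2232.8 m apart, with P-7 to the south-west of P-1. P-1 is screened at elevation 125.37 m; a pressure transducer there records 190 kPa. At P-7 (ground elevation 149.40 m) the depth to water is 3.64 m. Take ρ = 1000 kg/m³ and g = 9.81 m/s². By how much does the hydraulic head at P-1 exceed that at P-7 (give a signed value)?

Δh ≈ -1.02 m

Pressure head at P-1: ψ = P/(ρg) = 190×1000 / (1000 × 9.81) = 19.37 m.
Total head at P-1: h = z + ψ = 125.37 + 19.37 = 144.74 m.
Total head at P-7: h = 149.40 − 3.64 = 145.76 m.
Head difference: h(P-1) − h(P-7) = 144.74 − 145.76 = -1.02 m.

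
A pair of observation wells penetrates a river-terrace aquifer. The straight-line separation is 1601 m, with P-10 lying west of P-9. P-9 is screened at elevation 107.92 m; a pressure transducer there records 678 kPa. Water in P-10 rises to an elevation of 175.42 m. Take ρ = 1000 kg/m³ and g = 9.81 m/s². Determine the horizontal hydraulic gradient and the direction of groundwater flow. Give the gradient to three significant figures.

i ≈ 0.00101; groundwater flows toward the west

Pressure head at P-9: ψ = P/(ρg) = 678×1000 / (1000 × 9.81) = 69.11 m.
Total head at P-9: h = z + ψ = 107.92 + 69.11 = 177.03 m.
Total head at P-10: h = 175.42 m (water level in the piezometer is the total head).
Head difference: h(P-9) − h(P-10) = 177.03 − 175.42 = 1.61 m.
Hydraulic gradient: i = |Δh| / L = 1.61 / 1601 = 0.00101.
Flow is from higher to lower head: from P-9 toward P-10, i.e. toward the west.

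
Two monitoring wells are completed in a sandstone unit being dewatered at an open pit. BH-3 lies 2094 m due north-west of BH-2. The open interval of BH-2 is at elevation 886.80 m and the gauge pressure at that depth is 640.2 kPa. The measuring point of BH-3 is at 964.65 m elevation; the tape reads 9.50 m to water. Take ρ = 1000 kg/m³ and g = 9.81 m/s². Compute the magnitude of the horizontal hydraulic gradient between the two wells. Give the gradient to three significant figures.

Pressure head at BH-2: ψ = P/(ρg) = 640.2×1000 / (1000 × 9.81) = 65.26 m.
Total head at BH-2: h = z + ψ = 886.80 + 65.26 = 952.06 m.
Total head at BH-3: h = 964.65 − 9.50 = 955.15 m.
Head difference: h(BH-2) − h(BH-3) = 952.06 − 955.15 = -3.09 m.
Hydraulic gradient: i = |Δh| / L = 3.09 / 2094 = 0.00148.

i ≈ 0.00148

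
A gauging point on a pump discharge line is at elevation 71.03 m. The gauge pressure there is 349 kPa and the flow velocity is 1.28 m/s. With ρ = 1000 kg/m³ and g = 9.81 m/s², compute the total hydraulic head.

h ≈ 106.69 m

Pressure head ψ = P/(ρg) = 349×1000 / (1000 × 9.81) = 35.58 m.
Velocity head = v²/(2g) = 1.28² / (2 × 9.81) = 0.084 m.
h = z + ψ + v²/(2g) = 71.03 + 35.58 + 0.084 = 106.69 m.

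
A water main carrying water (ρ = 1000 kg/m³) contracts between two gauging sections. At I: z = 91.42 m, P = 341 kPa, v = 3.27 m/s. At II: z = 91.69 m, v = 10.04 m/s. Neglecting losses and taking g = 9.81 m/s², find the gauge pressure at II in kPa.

P₂ ≈ 293 kPa

Pressure head at I: ψ₁ = P₁/(ρg) = 341×1000 / (1000 × 9.81) = 34.76 m.
Velocity heads: v₁²/2g = 3.27²/19.62 = 0.545 m; v₂²/2g = 10.04²/19.62 = 5.138 m.
Total head H = z₁ + ψ₁ + v₁²/2g = 91.42 + 34.76 + 0.545 = 126.73 m.
ψ₂ = H − z₂ − v₂²/2g = 126.73 − 91.69 − 5.138 = 29.90 m.
P₂ = ρgψ₂ = 1000 × 9.81 × 29.90 ≈ 293 kPa.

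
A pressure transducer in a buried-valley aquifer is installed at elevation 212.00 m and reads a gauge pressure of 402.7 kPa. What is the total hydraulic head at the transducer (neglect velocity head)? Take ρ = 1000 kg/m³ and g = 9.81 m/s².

h ≈ 253.05 m

ψ = P/(ρg) = 402.7×1000 / (1000 × 9.81) = 41.05 m.
h = z + ψ = 212.00 + 41.05 = 253.05 m.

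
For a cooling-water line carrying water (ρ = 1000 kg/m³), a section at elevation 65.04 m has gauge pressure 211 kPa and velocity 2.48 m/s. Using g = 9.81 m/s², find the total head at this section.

h ≈ 86.86 m

Pressure head ψ = P/(ρg) = 211×1000 / (1000 × 9.81) = 21.51 m.
Velocity head = v²/(2g) = 2.48² / (2 × 9.81) = 0.313 m.
h = z + ψ + v²/(2g) = 65.04 + 21.51 + 0.313 = 86.86 m.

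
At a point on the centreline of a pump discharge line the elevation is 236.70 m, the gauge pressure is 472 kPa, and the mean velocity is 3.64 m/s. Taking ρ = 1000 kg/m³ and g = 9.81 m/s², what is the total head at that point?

h ≈ 285.49 m

Pressure head ψ = P/(ρg) = 472×1000 / (1000 × 9.81) = 48.11 m.
Velocity head = v²/(2g) = 3.64² / (2 × 9.81) = 0.675 m.
h = z + ψ + v²/(2g) = 236.70 + 48.11 + 0.675 = 285.49 m.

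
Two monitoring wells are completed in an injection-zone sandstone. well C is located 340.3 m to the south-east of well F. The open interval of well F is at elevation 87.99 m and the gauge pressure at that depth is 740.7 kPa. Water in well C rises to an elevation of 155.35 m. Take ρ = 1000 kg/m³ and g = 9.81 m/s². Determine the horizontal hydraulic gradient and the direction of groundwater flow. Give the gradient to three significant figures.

i ≈ 0.0239; groundwater flows toward the south-east

Pressure head at well F: ψ = P/(ρg) = 740.7×1000 / (1000 × 9.81) = 75.50 m.
Total head at well F: h = z + ψ = 87.99 + 75.50 = 163.49 m.
Total head at well C: h = 155.35 m (water level in the piezometer is the total head).
Head difference: h(well F) − h(well C) = 163.49 − 155.35 = 8.14 m.
Hydraulic gradient: i = |Δh| / L = 8.14 / 340.3 = 0.0239.
Flow is from higher to lower head: from well F toward well C, i.e. toward the south-east.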